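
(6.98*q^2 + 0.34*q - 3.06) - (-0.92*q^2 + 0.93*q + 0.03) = 7.9*q^2 - 0.59*q - 3.09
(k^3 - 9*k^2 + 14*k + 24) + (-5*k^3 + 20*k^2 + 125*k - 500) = -4*k^3 + 11*k^2 + 139*k - 476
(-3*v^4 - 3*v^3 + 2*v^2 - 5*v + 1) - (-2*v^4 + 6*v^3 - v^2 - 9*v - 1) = -v^4 - 9*v^3 + 3*v^2 + 4*v + 2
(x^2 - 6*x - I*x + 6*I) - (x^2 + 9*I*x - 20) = -6*x - 10*I*x + 20 + 6*I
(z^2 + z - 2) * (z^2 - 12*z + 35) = z^4 - 11*z^3 + 21*z^2 + 59*z - 70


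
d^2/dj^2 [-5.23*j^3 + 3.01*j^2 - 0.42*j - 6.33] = 6.02 - 31.38*j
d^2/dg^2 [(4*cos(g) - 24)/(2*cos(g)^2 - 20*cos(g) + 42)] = 2*(-9*(1 - cos(2*g))^2*cos(g)/4 + 7*(1 - cos(2*g))^2/2 + 2029*cos(g)/2 - 61*cos(2*g) - 15*cos(3*g) + cos(5*g)/2 - 603)/((cos(g) - 7)^3*(cos(g) - 3)^3)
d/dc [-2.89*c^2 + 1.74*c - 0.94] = 1.74 - 5.78*c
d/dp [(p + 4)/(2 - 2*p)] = 5/(2*(p - 1)^2)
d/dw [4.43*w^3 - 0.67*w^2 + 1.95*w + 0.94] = 13.29*w^2 - 1.34*w + 1.95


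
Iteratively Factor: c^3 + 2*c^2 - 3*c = (c - 1)*(c^2 + 3*c) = c*(c - 1)*(c + 3)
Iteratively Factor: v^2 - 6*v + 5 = (v - 5)*(v - 1)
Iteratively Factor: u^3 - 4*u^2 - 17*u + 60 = (u - 5)*(u^2 + u - 12) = (u - 5)*(u - 3)*(u + 4)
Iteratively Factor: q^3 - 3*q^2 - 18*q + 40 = (q + 4)*(q^2 - 7*q + 10) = (q - 2)*(q + 4)*(q - 5)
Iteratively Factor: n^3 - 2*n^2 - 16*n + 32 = (n + 4)*(n^2 - 6*n + 8) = (n - 2)*(n + 4)*(n - 4)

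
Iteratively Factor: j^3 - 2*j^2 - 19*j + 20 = (j + 4)*(j^2 - 6*j + 5) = (j - 1)*(j + 4)*(j - 5)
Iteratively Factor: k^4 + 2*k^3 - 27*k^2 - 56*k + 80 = (k - 5)*(k^3 + 7*k^2 + 8*k - 16) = (k - 5)*(k - 1)*(k^2 + 8*k + 16) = (k - 5)*(k - 1)*(k + 4)*(k + 4)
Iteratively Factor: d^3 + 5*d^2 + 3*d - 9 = (d - 1)*(d^2 + 6*d + 9) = (d - 1)*(d + 3)*(d + 3)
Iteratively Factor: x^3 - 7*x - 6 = (x - 3)*(x^2 + 3*x + 2) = (x - 3)*(x + 2)*(x + 1)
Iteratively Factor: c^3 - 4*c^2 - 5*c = (c - 5)*(c^2 + c) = (c - 5)*(c + 1)*(c)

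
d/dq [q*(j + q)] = j + 2*q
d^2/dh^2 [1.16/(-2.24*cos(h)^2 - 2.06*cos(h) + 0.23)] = (23.281664*(1 - cos(h)^2)^2 + 16.058112*cos(h)^3 + 18.953936*cos(h)^2 - 31.566616*cos(h) - 34.32208)/(2.24*cos(h)^2 + 2.06*cos(h) - 0.23)^3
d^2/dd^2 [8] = 0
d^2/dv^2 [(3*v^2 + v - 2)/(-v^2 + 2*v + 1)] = 2*(-7*v^3 - 3*v^2 - 15*v + 9)/(v^6 - 6*v^5 + 9*v^4 + 4*v^3 - 9*v^2 - 6*v - 1)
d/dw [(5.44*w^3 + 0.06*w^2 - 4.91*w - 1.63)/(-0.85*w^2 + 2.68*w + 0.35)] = (-4.624*w^4 + 29.1584*w^3 + 1.6993*w^2 - 2.729*w + 2.6499)/(0.7225*w^4 - 4.556*w^3 + 6.5874*w^2 + 1.876*w + 0.1225)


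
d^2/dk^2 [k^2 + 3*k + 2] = 2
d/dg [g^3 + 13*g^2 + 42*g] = 3*g^2 + 26*g + 42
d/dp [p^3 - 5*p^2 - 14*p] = 3*p^2 - 10*p - 14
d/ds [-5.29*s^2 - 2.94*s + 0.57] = -10.58*s - 2.94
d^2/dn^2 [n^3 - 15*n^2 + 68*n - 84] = 6*n - 30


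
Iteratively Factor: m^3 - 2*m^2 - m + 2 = (m - 1)*(m^2 - m - 2) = (m - 1)*(m + 1)*(m - 2)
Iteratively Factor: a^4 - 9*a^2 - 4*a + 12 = (a + 2)*(a^3 - 2*a^2 - 5*a + 6) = (a - 1)*(a + 2)*(a^2 - a - 6) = (a - 3)*(a - 1)*(a + 2)*(a + 2)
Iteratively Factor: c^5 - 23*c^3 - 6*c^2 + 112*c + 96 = (c - 4)*(c^4 + 4*c^3 - 7*c^2 - 34*c - 24) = (c - 4)*(c - 3)*(c^3 + 7*c^2 + 14*c + 8) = (c - 4)*(c - 3)*(c + 4)*(c^2 + 3*c + 2) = (c - 4)*(c - 3)*(c + 1)*(c + 4)*(c + 2)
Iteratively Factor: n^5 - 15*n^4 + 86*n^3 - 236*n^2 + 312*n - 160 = (n - 2)*(n^4 - 13*n^3 + 60*n^2 - 116*n + 80) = (n - 4)*(n - 2)*(n^3 - 9*n^2 + 24*n - 20) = (n - 4)*(n - 2)^2*(n^2 - 7*n + 10) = (n - 5)*(n - 4)*(n - 2)^2*(n - 2)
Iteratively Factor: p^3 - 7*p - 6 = (p - 3)*(p^2 + 3*p + 2) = (p - 3)*(p + 1)*(p + 2)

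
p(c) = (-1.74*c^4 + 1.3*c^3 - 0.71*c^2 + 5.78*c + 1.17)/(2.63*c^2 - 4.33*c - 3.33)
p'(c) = (4.33 - 5.26*c)*(-1.74*c^4 + 1.3*c^3 - 0.71*c^2 + 5.78*c + 1.17)/(2.63*c^2 - 4.33*c - 3.33)^2 + (-6.96*c^3 + 3.9*c^2 - 1.42*c + 5.78)/(2.63*c^2 - 4.33*c - 3.33)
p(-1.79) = -2.86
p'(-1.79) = 1.67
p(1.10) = -1.19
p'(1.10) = -0.29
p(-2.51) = -4.46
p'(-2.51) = 2.73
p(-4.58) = -12.99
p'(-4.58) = 5.49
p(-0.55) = 17.00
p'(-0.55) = -861.00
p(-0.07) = -0.25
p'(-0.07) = -1.56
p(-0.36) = 0.76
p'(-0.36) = -8.30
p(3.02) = -12.77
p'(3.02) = -0.94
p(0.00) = -0.35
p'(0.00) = -1.28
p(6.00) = -30.04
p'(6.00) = -8.38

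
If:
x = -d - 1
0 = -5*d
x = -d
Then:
No Solution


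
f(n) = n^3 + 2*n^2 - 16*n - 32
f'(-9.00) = 191.00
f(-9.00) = -455.00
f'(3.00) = 23.00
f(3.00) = -35.00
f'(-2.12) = -11.00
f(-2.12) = 1.38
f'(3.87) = 44.41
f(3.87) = -6.01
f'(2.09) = 5.46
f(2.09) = -47.57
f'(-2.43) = -8.01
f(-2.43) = 4.34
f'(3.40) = 32.28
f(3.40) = -23.98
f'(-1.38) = -15.81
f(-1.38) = -8.74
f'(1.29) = -5.85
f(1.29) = -47.17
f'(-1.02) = -16.96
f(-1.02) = -14.66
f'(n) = 3*n^2 + 4*n - 16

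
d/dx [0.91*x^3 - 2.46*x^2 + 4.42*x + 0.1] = 2.73*x^2 - 4.92*x + 4.42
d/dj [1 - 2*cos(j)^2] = 2*sin(2*j)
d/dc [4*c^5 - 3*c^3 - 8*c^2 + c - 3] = 20*c^4 - 9*c^2 - 16*c + 1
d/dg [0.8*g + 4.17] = 0.800000000000000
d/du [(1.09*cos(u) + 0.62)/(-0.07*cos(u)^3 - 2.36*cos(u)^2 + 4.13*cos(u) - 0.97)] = (-0.1526*cos(u)^3 - 2.7026*cos(u)^2 - 2.9264*cos(u) + 3.6179)*sin(u)/(0.0049*cos(u)^6 + 0.3304*cos(u)^5 + 4.9914*cos(u)^4 - 19.3578*cos(u)^3 + 21.6353*cos(u)^2 - 8.0122*cos(u) + 0.9409)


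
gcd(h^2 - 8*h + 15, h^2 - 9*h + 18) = h - 3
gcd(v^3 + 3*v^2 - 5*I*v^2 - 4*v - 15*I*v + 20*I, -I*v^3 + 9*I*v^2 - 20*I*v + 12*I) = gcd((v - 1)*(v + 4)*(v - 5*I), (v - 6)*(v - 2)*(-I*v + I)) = v - 1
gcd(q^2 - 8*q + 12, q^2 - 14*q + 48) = q - 6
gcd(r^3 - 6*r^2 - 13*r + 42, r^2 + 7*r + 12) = r + 3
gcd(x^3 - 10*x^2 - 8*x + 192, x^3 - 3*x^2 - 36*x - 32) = x^2 - 4*x - 32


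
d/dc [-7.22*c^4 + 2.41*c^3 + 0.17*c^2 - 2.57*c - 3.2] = -28.88*c^3 + 7.23*c^2 + 0.34*c - 2.57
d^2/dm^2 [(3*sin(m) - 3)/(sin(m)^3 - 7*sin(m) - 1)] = 3*(-4*sin(m)^7 + 9*sin(m)^6 - 22*sin(m)^5 - 39*sin(m)^4 + 23*sin(m)^3 + 110*sin(m)^2 - 14*sin(m) - 112)/(sin(m)^3 - 7*sin(m) - 1)^3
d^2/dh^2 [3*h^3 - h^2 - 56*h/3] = 18*h - 2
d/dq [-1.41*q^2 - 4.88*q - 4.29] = -2.82*q - 4.88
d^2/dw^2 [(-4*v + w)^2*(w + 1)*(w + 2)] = 32*v^2 - 48*v*w - 48*v + 12*w^2 + 18*w + 4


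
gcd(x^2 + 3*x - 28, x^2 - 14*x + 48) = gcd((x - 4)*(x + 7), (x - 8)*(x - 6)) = 1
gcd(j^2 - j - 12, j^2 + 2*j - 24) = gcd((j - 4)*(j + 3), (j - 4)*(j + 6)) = j - 4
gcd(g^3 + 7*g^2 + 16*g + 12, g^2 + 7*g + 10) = g + 2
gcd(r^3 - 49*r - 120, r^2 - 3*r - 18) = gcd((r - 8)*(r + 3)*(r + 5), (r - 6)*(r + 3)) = r + 3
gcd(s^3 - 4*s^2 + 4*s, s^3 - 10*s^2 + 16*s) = s^2 - 2*s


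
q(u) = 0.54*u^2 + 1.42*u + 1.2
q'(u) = 1.08*u + 1.42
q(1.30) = 3.96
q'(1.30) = 2.82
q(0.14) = 1.41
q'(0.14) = 1.57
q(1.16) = 3.57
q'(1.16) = 2.67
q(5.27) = 23.68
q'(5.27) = 7.11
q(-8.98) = 31.99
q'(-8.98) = -8.28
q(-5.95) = 11.87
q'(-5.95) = -5.01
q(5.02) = 21.94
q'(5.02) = 6.84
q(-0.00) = 1.20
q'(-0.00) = 1.42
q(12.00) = 96.00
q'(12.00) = 14.38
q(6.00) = 29.16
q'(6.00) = 7.90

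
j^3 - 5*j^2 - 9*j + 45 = (j - 5)*(j - 3)*(j + 3)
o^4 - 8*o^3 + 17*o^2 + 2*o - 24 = (o - 4)*(o - 3)*(o - 2)*(o + 1)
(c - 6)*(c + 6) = c^2 - 36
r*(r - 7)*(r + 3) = r^3 - 4*r^2 - 21*r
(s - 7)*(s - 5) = s^2 - 12*s + 35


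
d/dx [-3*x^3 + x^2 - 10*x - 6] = -9*x^2 + 2*x - 10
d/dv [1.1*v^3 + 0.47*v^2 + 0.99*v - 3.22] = 3.3*v^2 + 0.94*v + 0.99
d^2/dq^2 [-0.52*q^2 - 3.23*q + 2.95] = -1.04000000000000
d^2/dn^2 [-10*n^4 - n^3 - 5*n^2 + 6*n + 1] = -120*n^2 - 6*n - 10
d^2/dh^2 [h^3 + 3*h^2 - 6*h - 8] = 6*h + 6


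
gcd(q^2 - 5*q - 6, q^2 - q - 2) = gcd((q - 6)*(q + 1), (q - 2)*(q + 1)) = q + 1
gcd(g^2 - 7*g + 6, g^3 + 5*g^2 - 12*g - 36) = 1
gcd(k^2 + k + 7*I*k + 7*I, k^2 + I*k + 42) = k + 7*I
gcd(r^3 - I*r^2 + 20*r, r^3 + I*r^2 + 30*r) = r^2 - 5*I*r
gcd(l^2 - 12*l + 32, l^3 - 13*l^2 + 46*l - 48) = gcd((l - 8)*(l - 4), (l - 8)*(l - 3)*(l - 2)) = l - 8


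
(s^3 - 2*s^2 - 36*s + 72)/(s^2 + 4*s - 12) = s - 6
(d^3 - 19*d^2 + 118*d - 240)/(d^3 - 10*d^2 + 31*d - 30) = (d^2 - 14*d + 48)/(d^2 - 5*d + 6)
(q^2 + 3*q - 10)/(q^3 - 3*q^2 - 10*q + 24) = (q + 5)/(q^2 - q - 12)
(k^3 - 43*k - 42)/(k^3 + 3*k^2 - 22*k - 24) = (k - 7)/(k - 4)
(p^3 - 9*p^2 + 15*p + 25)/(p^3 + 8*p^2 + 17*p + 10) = (p^2 - 10*p + 25)/(p^2 + 7*p + 10)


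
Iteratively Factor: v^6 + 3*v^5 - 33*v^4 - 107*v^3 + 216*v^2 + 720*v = (v)*(v^5 + 3*v^4 - 33*v^3 - 107*v^2 + 216*v + 720) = v*(v - 5)*(v^4 + 8*v^3 + 7*v^2 - 72*v - 144) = v*(v - 5)*(v + 3)*(v^3 + 5*v^2 - 8*v - 48) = v*(v - 5)*(v - 3)*(v + 3)*(v^2 + 8*v + 16) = v*(v - 5)*(v - 3)*(v + 3)*(v + 4)*(v + 4)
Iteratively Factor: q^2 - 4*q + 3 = (q - 3)*(q - 1)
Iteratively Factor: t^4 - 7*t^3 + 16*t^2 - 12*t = (t)*(t^3 - 7*t^2 + 16*t - 12) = t*(t - 2)*(t^2 - 5*t + 6) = t*(t - 2)^2*(t - 3)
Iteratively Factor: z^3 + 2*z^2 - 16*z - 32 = (z + 2)*(z^2 - 16) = (z - 4)*(z + 2)*(z + 4)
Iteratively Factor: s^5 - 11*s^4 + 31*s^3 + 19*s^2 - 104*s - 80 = (s + 1)*(s^4 - 12*s^3 + 43*s^2 - 24*s - 80) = (s - 5)*(s + 1)*(s^3 - 7*s^2 + 8*s + 16) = (s - 5)*(s - 4)*(s + 1)*(s^2 - 3*s - 4) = (s - 5)*(s - 4)^2*(s + 1)*(s + 1)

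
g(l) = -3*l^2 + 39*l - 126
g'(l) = 39 - 6*l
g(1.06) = -88.03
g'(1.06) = 32.64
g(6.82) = 0.44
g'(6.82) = -1.92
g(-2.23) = -227.89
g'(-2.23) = 52.38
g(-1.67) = -199.50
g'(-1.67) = 49.02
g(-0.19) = -133.52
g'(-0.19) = 40.14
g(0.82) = -96.04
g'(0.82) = 34.08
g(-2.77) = -257.05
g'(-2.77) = 55.62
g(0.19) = -118.70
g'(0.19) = 37.86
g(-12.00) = -1026.00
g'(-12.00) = 111.00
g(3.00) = -36.00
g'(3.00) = 21.00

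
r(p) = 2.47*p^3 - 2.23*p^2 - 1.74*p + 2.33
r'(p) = 7.41*p^2 - 4.46*p - 1.74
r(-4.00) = -184.47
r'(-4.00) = 134.66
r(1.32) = 1.83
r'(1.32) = 5.28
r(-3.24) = -99.45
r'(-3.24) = 90.50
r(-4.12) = -201.09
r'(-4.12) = 142.42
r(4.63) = 191.62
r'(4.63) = 136.46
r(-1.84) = -17.41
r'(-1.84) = 31.55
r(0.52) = 1.17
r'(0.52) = -2.06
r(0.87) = 0.75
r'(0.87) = -0.01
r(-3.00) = -79.21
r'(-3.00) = 78.33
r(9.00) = 1606.67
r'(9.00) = 558.33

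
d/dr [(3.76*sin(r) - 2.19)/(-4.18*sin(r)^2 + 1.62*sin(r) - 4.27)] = (15.7168*sin(r)^2 - 18.3084*sin(r) - 12.5074)*cos(r)/(17.4724*sin(r)^4 - 13.5432*sin(r)^3 + 38.3216*sin(r)^2 - 13.8348*sin(r) + 18.2329)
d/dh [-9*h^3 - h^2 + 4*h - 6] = -27*h^2 - 2*h + 4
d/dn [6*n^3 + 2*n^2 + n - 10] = 18*n^2 + 4*n + 1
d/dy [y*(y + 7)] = 2*y + 7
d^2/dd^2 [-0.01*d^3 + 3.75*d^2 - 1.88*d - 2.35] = 7.5 - 0.06*d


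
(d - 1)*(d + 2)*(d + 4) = d^3 + 5*d^2 + 2*d - 8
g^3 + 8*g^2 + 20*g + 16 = (g + 2)^2*(g + 4)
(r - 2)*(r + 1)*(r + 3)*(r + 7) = r^4 + 9*r^3 + 9*r^2 - 41*r - 42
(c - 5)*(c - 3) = c^2 - 8*c + 15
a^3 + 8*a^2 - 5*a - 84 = (a - 3)*(a + 4)*(a + 7)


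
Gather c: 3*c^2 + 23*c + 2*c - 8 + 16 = 3*c^2 + 25*c + 8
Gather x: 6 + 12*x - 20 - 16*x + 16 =2 - 4*x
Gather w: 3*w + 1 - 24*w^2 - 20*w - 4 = -24*w^2 - 17*w - 3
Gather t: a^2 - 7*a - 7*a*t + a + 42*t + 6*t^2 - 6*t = a^2 - 6*a + 6*t^2 + t*(36 - 7*a)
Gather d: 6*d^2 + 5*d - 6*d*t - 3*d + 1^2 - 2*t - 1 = 6*d^2 + d*(2 - 6*t) - 2*t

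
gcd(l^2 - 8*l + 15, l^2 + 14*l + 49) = 1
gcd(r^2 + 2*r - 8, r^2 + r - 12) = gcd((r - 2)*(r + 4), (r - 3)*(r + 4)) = r + 4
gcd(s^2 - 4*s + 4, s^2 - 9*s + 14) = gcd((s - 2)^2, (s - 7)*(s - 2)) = s - 2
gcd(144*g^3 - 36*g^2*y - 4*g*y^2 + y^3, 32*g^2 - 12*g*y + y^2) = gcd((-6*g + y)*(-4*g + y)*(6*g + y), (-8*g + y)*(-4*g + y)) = -4*g + y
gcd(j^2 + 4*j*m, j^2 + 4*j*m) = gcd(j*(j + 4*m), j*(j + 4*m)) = j^2 + 4*j*m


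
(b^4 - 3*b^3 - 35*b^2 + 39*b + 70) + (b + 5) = b^4 - 3*b^3 - 35*b^2 + 40*b + 75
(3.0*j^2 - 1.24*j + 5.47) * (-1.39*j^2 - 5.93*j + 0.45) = -4.17*j^4 - 16.0664*j^3 + 1.0999*j^2 - 32.9951*j + 2.4615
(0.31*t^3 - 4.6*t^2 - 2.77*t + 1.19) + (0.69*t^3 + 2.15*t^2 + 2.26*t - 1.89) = 1.0*t^3 - 2.45*t^2 - 0.51*t - 0.7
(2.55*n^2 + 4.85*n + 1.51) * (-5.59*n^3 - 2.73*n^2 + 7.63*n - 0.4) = -14.2545*n^5 - 34.073*n^4 - 2.2249*n^3 + 31.8632*n^2 + 9.5813*n - 0.604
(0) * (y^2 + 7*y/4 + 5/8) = 0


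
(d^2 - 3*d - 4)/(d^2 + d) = (d - 4)/d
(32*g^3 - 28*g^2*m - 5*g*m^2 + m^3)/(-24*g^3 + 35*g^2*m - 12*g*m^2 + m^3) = (-4*g - m)/(3*g - m)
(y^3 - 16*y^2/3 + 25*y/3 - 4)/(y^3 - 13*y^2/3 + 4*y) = (y - 1)/y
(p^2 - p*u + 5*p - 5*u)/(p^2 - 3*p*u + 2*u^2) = (p + 5)/(p - 2*u)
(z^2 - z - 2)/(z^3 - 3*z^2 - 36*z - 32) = (z - 2)/(z^2 - 4*z - 32)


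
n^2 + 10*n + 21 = (n + 3)*(n + 7)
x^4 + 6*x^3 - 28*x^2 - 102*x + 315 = (x - 3)^2*(x + 5)*(x + 7)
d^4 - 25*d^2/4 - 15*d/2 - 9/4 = (d - 3)*(d + 1/2)*(d + 1)*(d + 3/2)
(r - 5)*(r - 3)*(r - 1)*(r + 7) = r^4 - 2*r^3 - 40*r^2 + 146*r - 105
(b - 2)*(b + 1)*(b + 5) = b^3 + 4*b^2 - 7*b - 10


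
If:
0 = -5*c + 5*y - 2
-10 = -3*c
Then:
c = 10/3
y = 56/15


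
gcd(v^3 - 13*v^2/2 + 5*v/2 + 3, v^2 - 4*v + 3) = v - 1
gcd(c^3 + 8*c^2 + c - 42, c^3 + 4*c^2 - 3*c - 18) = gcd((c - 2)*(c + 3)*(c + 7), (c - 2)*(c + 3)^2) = c^2 + c - 6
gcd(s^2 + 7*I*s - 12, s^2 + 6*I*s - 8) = s + 4*I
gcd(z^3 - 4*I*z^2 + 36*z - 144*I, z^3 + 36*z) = z^2 + 36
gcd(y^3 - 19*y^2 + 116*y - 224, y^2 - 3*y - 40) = y - 8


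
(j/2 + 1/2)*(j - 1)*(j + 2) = j^3/2 + j^2 - j/2 - 1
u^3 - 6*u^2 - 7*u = u*(u - 7)*(u + 1)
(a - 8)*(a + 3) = a^2 - 5*a - 24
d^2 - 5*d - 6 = (d - 6)*(d + 1)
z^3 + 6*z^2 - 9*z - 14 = (z - 2)*(z + 1)*(z + 7)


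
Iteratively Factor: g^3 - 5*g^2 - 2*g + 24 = (g - 4)*(g^2 - g - 6) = (g - 4)*(g - 3)*(g + 2)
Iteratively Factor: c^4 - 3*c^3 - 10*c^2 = (c)*(c^3 - 3*c^2 - 10*c) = c^2*(c^2 - 3*c - 10) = c^2*(c - 5)*(c + 2)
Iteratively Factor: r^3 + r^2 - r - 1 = (r + 1)*(r^2 - 1) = (r + 1)^2*(r - 1)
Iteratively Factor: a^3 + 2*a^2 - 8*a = (a)*(a^2 + 2*a - 8) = a*(a - 2)*(a + 4)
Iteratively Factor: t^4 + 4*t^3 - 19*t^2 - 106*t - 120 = (t + 4)*(t^3 - 19*t - 30) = (t + 3)*(t + 4)*(t^2 - 3*t - 10) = (t + 2)*(t + 3)*(t + 4)*(t - 5)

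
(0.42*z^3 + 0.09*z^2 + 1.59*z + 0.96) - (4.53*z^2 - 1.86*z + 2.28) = 0.42*z^3 - 4.44*z^2 + 3.45*z - 1.32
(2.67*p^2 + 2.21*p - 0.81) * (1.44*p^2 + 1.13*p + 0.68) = 3.8448*p^4 + 6.1995*p^3 + 3.1465*p^2 + 0.5875*p - 0.5508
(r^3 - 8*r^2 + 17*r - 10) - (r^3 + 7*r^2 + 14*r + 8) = -15*r^2 + 3*r - 18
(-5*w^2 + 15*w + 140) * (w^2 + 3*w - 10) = -5*w^4 + 235*w^2 + 270*w - 1400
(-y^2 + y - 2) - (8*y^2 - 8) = -9*y^2 + y + 6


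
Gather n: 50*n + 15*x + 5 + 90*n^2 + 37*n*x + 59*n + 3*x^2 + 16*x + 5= 90*n^2 + n*(37*x + 109) + 3*x^2 + 31*x + 10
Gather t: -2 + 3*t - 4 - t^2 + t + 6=-t^2 + 4*t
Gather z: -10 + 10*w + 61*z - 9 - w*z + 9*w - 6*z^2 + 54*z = 19*w - 6*z^2 + z*(115 - w) - 19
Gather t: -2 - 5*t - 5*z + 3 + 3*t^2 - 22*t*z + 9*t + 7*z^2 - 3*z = 3*t^2 + t*(4 - 22*z) + 7*z^2 - 8*z + 1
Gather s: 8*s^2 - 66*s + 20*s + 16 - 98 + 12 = 8*s^2 - 46*s - 70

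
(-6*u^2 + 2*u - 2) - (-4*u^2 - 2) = -2*u^2 + 2*u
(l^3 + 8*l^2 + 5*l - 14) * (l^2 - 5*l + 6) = l^5 + 3*l^4 - 29*l^3 + 9*l^2 + 100*l - 84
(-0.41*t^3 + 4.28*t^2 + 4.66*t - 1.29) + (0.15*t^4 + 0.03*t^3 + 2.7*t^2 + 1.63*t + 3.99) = 0.15*t^4 - 0.38*t^3 + 6.98*t^2 + 6.29*t + 2.7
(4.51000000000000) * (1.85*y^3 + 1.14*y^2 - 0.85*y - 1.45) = 8.3435*y^3 + 5.1414*y^2 - 3.8335*y - 6.5395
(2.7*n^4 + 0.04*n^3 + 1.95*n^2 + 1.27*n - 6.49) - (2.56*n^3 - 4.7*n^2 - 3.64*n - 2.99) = 2.7*n^4 - 2.52*n^3 + 6.65*n^2 + 4.91*n - 3.5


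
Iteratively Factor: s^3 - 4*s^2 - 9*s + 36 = (s + 3)*(s^2 - 7*s + 12) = (s - 4)*(s + 3)*(s - 3)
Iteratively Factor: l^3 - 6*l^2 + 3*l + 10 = (l - 5)*(l^2 - l - 2) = (l - 5)*(l + 1)*(l - 2)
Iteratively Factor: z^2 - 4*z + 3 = (z - 3)*(z - 1)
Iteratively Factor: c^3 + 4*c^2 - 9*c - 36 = (c - 3)*(c^2 + 7*c + 12) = (c - 3)*(c + 3)*(c + 4)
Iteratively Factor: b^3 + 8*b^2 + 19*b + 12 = (b + 3)*(b^2 + 5*b + 4) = (b + 1)*(b + 3)*(b + 4)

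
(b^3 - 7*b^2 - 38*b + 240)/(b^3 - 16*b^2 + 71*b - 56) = (b^2 + b - 30)/(b^2 - 8*b + 7)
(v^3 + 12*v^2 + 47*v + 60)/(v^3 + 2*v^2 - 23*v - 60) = (v + 5)/(v - 5)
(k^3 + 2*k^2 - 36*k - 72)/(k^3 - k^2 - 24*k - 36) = (k + 6)/(k + 3)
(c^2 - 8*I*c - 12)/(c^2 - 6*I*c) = (c - 2*I)/c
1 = 1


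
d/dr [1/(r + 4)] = -1/(r + 4)^2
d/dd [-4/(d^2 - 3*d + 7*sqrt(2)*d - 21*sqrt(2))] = 4*(2*d - 3 + 7*sqrt(2))/(d^2 - 3*d + 7*sqrt(2)*d - 21*sqrt(2))^2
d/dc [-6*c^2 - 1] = -12*c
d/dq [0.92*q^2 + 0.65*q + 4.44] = 1.84*q + 0.65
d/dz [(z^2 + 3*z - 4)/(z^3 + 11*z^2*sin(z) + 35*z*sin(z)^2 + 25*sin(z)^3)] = ((z + sin(z))*(z + 5*sin(z))^2*(2*z + 3) + (-z^2 - 3*z + 4)*(11*z^2*cos(z) + 3*z^2 + 22*z*sin(z) + 35*z*sin(2*z) + 75*sin(z)^2*cos(z) + 35*sin(z)^2))/((z + sin(z))^2*(z + 5*sin(z))^4)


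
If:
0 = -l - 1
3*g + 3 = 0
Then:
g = -1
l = -1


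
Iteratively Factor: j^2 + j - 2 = (j - 1)*(j + 2)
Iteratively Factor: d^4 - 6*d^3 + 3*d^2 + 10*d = (d)*(d^3 - 6*d^2 + 3*d + 10) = d*(d - 5)*(d^2 - d - 2) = d*(d - 5)*(d + 1)*(d - 2)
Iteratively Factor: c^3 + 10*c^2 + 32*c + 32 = (c + 4)*(c^2 + 6*c + 8) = (c + 2)*(c + 4)*(c + 4)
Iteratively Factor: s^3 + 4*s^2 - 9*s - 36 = (s + 3)*(s^2 + s - 12) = (s + 3)*(s + 4)*(s - 3)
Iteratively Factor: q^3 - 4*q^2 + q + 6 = (q - 3)*(q^2 - q - 2) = (q - 3)*(q - 2)*(q + 1)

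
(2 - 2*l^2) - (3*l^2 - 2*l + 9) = -5*l^2 + 2*l - 7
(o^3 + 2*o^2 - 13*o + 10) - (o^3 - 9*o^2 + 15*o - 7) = 11*o^2 - 28*o + 17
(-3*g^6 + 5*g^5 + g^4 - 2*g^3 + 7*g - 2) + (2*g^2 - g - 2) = -3*g^6 + 5*g^5 + g^4 - 2*g^3 + 2*g^2 + 6*g - 4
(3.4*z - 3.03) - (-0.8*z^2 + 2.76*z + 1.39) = 0.8*z^2 + 0.64*z - 4.42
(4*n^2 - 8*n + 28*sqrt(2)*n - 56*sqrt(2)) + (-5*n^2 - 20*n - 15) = -n^2 - 28*n + 28*sqrt(2)*n - 56*sqrt(2) - 15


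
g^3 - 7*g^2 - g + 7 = (g - 7)*(g - 1)*(g + 1)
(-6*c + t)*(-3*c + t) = 18*c^2 - 9*c*t + t^2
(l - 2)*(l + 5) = l^2 + 3*l - 10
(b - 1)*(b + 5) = b^2 + 4*b - 5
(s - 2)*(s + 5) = s^2 + 3*s - 10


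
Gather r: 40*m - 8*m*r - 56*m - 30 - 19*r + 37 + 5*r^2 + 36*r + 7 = -16*m + 5*r^2 + r*(17 - 8*m) + 14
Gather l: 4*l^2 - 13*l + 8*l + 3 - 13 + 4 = 4*l^2 - 5*l - 6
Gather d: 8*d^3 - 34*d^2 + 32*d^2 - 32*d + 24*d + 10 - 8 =8*d^3 - 2*d^2 - 8*d + 2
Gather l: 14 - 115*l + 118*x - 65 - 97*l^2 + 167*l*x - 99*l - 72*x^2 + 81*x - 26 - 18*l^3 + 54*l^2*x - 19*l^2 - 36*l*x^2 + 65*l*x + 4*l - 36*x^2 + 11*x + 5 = -18*l^3 + l^2*(54*x - 116) + l*(-36*x^2 + 232*x - 210) - 108*x^2 + 210*x - 72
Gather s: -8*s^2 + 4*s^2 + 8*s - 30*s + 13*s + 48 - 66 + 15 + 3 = -4*s^2 - 9*s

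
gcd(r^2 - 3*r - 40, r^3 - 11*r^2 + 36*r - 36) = 1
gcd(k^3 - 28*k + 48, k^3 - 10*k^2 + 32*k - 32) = k^2 - 6*k + 8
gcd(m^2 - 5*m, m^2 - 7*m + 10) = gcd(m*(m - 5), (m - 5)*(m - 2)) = m - 5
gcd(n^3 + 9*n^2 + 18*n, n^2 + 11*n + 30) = n + 6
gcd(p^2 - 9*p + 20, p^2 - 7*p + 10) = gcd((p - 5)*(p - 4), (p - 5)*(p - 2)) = p - 5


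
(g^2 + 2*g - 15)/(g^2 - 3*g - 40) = (g - 3)/(g - 8)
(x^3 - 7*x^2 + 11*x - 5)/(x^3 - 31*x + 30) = (x - 1)/(x + 6)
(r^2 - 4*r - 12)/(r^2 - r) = (r^2 - 4*r - 12)/(r*(r - 1))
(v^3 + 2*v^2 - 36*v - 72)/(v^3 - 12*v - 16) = (v^2 - 36)/(v^2 - 2*v - 8)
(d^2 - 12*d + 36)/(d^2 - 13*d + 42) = (d - 6)/(d - 7)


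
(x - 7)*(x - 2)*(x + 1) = x^3 - 8*x^2 + 5*x + 14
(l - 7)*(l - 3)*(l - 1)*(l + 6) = l^4 - 5*l^3 - 35*l^2 + 165*l - 126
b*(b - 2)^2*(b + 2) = b^4 - 2*b^3 - 4*b^2 + 8*b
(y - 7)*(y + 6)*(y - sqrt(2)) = y^3 - sqrt(2)*y^2 - y^2 - 42*y + sqrt(2)*y + 42*sqrt(2)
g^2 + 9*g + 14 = (g + 2)*(g + 7)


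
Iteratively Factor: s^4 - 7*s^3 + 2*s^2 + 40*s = (s - 4)*(s^3 - 3*s^2 - 10*s) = s*(s - 4)*(s^2 - 3*s - 10) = s*(s - 5)*(s - 4)*(s + 2)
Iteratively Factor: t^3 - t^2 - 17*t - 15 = (t - 5)*(t^2 + 4*t + 3) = (t - 5)*(t + 1)*(t + 3)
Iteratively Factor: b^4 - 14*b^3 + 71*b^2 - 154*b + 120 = (b - 4)*(b^3 - 10*b^2 + 31*b - 30) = (b - 5)*(b - 4)*(b^2 - 5*b + 6) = (b - 5)*(b - 4)*(b - 3)*(b - 2)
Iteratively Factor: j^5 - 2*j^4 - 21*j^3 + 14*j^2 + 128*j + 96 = (j - 4)*(j^4 + 2*j^3 - 13*j^2 - 38*j - 24) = (j - 4)*(j + 3)*(j^3 - j^2 - 10*j - 8) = (j - 4)^2*(j + 3)*(j^2 + 3*j + 2) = (j - 4)^2*(j + 1)*(j + 3)*(j + 2)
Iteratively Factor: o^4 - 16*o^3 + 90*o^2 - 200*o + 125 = (o - 5)*(o^3 - 11*o^2 + 35*o - 25) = (o - 5)^2*(o^2 - 6*o + 5) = (o - 5)^3*(o - 1)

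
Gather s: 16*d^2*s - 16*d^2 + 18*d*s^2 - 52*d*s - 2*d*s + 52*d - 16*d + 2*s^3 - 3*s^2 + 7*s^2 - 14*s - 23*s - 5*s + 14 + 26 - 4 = -16*d^2 + 36*d + 2*s^3 + s^2*(18*d + 4) + s*(16*d^2 - 54*d - 42) + 36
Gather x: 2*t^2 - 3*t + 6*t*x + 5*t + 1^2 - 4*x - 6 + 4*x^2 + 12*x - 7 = 2*t^2 + 2*t + 4*x^2 + x*(6*t + 8) - 12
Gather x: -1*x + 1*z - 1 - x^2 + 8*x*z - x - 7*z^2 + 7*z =-x^2 + x*(8*z - 2) - 7*z^2 + 8*z - 1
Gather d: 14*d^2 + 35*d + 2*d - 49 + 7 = 14*d^2 + 37*d - 42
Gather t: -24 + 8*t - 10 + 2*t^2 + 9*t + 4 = 2*t^2 + 17*t - 30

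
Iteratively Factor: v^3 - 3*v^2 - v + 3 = (v + 1)*(v^2 - 4*v + 3) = (v - 1)*(v + 1)*(v - 3)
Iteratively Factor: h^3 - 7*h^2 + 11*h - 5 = (h - 5)*(h^2 - 2*h + 1) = (h - 5)*(h - 1)*(h - 1)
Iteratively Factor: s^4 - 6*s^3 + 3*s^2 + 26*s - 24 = (s - 1)*(s^3 - 5*s^2 - 2*s + 24) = (s - 3)*(s - 1)*(s^2 - 2*s - 8) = (s - 4)*(s - 3)*(s - 1)*(s + 2)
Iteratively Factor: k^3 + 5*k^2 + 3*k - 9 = (k + 3)*(k^2 + 2*k - 3) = (k + 3)^2*(k - 1)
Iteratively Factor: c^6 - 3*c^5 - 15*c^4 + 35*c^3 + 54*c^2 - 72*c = (c + 3)*(c^5 - 6*c^4 + 3*c^3 + 26*c^2 - 24*c) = (c + 2)*(c + 3)*(c^4 - 8*c^3 + 19*c^2 - 12*c) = (c - 3)*(c + 2)*(c + 3)*(c^3 - 5*c^2 + 4*c) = c*(c - 3)*(c + 2)*(c + 3)*(c^2 - 5*c + 4) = c*(c - 4)*(c - 3)*(c + 2)*(c + 3)*(c - 1)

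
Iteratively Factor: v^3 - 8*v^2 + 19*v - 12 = (v - 1)*(v^2 - 7*v + 12) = (v - 4)*(v - 1)*(v - 3)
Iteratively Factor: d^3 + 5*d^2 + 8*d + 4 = (d + 2)*(d^2 + 3*d + 2) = (d + 2)^2*(d + 1)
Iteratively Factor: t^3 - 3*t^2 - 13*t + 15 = (t - 1)*(t^2 - 2*t - 15) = (t - 1)*(t + 3)*(t - 5)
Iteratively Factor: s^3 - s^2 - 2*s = (s)*(s^2 - s - 2) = s*(s - 2)*(s + 1)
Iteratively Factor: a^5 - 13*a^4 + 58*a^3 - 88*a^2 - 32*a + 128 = (a - 4)*(a^4 - 9*a^3 + 22*a^2 - 32) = (a - 4)*(a - 2)*(a^3 - 7*a^2 + 8*a + 16) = (a - 4)^2*(a - 2)*(a^2 - 3*a - 4) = (a - 4)^3*(a - 2)*(a + 1)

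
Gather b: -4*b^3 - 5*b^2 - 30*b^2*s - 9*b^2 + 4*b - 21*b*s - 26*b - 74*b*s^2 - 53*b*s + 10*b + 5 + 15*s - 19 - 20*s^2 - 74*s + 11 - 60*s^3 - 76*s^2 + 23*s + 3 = -4*b^3 + b^2*(-30*s - 14) + b*(-74*s^2 - 74*s - 12) - 60*s^3 - 96*s^2 - 36*s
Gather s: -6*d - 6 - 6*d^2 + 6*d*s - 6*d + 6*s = -6*d^2 - 12*d + s*(6*d + 6) - 6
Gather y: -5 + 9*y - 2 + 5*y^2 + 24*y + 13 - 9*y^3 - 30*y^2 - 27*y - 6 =-9*y^3 - 25*y^2 + 6*y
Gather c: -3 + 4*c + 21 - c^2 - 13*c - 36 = -c^2 - 9*c - 18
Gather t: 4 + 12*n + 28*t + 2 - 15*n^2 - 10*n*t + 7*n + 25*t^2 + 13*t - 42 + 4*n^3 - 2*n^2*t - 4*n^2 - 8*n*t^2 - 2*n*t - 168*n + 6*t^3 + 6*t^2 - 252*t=4*n^3 - 19*n^2 - 149*n + 6*t^3 + t^2*(31 - 8*n) + t*(-2*n^2 - 12*n - 211) - 36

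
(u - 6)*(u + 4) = u^2 - 2*u - 24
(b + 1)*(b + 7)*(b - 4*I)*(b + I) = b^4 + 8*b^3 - 3*I*b^3 + 11*b^2 - 24*I*b^2 + 32*b - 21*I*b + 28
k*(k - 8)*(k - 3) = k^3 - 11*k^2 + 24*k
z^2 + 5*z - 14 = (z - 2)*(z + 7)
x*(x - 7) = x^2 - 7*x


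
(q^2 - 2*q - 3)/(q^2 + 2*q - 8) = (q^2 - 2*q - 3)/(q^2 + 2*q - 8)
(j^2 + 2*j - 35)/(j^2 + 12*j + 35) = (j - 5)/(j + 5)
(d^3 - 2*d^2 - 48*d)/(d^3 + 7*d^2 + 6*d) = (d - 8)/(d + 1)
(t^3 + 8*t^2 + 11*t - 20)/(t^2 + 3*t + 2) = (t^3 + 8*t^2 + 11*t - 20)/(t^2 + 3*t + 2)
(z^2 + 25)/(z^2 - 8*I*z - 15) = (z + 5*I)/(z - 3*I)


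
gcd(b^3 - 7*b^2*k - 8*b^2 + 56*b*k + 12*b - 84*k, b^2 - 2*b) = b - 2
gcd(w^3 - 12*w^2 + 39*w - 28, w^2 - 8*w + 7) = w^2 - 8*w + 7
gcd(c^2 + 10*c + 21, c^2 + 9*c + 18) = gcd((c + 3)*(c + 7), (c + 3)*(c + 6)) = c + 3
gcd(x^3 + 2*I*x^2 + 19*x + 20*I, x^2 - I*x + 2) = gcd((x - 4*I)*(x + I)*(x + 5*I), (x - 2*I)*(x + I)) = x + I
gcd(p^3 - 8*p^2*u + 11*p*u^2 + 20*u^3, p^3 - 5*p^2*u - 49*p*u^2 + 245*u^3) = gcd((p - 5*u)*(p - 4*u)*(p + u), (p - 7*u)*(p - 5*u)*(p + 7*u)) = p - 5*u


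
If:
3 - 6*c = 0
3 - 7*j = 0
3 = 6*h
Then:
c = 1/2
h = 1/2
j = 3/7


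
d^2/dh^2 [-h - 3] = 0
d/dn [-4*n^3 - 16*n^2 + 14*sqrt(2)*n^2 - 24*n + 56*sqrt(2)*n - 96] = -12*n^2 - 32*n + 28*sqrt(2)*n - 24 + 56*sqrt(2)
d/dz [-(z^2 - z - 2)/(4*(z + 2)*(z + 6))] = (-9*z^2 - 28*z - 4)/(4*(z^4 + 16*z^3 + 88*z^2 + 192*z + 144))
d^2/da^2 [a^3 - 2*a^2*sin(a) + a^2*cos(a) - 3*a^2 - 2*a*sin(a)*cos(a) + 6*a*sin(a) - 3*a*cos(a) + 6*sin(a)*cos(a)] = 2*a^2*sin(a) - a^2*cos(a) - 10*a*sin(a) + 4*a*sin(2*a) - 5*a*cos(a) + 6*a + 2*sin(a) - 12*sin(2*a) + 14*cos(a) - 4*cos(2*a) - 6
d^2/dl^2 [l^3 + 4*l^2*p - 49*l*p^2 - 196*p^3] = 6*l + 8*p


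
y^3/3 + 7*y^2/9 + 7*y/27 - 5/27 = (y/3 + 1/3)*(y - 1/3)*(y + 5/3)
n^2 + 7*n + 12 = (n + 3)*(n + 4)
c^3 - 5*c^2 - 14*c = c*(c - 7)*(c + 2)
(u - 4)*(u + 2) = u^2 - 2*u - 8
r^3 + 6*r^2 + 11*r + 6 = (r + 1)*(r + 2)*(r + 3)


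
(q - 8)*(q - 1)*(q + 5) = q^3 - 4*q^2 - 37*q + 40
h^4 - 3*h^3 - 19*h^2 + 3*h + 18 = (h - 6)*(h - 1)*(h + 1)*(h + 3)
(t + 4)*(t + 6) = t^2 + 10*t + 24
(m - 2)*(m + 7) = m^2 + 5*m - 14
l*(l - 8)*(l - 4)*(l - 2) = l^4 - 14*l^3 + 56*l^2 - 64*l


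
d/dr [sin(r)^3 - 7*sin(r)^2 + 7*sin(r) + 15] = (3*sin(r)^2 - 14*sin(r) + 7)*cos(r)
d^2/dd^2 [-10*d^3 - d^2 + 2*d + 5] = -60*d - 2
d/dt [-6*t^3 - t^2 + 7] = 2*t*(-9*t - 1)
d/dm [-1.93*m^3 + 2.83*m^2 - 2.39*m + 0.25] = -5.79*m^2 + 5.66*m - 2.39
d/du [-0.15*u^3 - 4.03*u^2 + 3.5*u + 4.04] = -0.45*u^2 - 8.06*u + 3.5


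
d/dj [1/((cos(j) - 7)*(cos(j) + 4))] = (2*cos(j) - 3)*sin(j)/((cos(j) - 7)^2*(cos(j) + 4)^2)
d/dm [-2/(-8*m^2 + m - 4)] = 2*(1 - 16*m)/(8*m^2 - m + 4)^2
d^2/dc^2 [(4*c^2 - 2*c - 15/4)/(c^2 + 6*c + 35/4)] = 8*(-416*c^3 - 1860*c^2 - 240*c + 4945)/(64*c^6 + 1152*c^5 + 8592*c^4 + 33984*c^3 + 75180*c^2 + 88200*c + 42875)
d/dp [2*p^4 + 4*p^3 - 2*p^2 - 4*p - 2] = 8*p^3 + 12*p^2 - 4*p - 4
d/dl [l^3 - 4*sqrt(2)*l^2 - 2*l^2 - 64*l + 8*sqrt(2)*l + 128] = 3*l^2 - 8*sqrt(2)*l - 4*l - 64 + 8*sqrt(2)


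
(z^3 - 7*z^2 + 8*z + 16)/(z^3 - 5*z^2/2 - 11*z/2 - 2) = 2*(z - 4)/(2*z + 1)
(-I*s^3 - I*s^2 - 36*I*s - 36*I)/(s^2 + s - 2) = I*(-s^3 - s^2 - 36*s - 36)/(s^2 + s - 2)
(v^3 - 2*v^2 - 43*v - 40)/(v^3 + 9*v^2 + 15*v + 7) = (v^2 - 3*v - 40)/(v^2 + 8*v + 7)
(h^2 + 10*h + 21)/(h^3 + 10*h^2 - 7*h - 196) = (h + 3)/(h^2 + 3*h - 28)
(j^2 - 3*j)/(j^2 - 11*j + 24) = j/(j - 8)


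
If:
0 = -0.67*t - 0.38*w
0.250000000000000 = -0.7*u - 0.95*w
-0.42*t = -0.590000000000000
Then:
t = 1.40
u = 3.00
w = -2.48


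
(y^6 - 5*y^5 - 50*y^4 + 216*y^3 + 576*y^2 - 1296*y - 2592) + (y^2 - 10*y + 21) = y^6 - 5*y^5 - 50*y^4 + 216*y^3 + 577*y^2 - 1306*y - 2571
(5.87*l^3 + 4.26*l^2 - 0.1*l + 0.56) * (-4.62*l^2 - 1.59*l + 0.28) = -27.1194*l^5 - 29.0145*l^4 - 4.6678*l^3 - 1.2354*l^2 - 0.9184*l + 0.1568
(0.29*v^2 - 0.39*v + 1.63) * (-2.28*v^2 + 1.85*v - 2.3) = -0.6612*v^4 + 1.4257*v^3 - 5.1049*v^2 + 3.9125*v - 3.749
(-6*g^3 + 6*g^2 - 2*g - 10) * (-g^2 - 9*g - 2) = 6*g^5 + 48*g^4 - 40*g^3 + 16*g^2 + 94*g + 20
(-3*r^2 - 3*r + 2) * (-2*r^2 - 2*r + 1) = 6*r^4 + 12*r^3 - r^2 - 7*r + 2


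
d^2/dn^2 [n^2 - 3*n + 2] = 2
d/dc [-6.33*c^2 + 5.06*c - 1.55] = 5.06 - 12.66*c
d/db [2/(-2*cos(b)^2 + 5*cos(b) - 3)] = 2*(5 - 4*cos(b))*sin(b)/(-5*cos(b) + cos(2*b) + 4)^2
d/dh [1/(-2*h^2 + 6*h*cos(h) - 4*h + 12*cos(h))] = (3*h*sin(h) + 2*h + 6*sin(h) - 3*cos(h) + 2)/(2*(h + 2)^2*(h - 3*cos(h))^2)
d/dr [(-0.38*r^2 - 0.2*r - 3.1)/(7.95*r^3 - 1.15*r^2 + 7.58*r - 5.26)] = (3.021*r^4 + 3.18*r^3 + 70.8246*r^2 - 3.1324*r + 24.55)/(63.2025*r^6 - 18.285*r^5 + 121.8445*r^4 - 101.068*r^3 + 69.5544*r^2 - 79.7416*r + 27.6676)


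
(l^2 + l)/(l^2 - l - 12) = l*(l + 1)/(l^2 - l - 12)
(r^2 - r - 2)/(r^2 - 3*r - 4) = (r - 2)/(r - 4)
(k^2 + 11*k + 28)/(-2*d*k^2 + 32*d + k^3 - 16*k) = (-k - 7)/(2*d*k - 8*d - k^2 + 4*k)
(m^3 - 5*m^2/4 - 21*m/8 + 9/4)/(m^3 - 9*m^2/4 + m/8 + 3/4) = (2*m + 3)/(2*m + 1)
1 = 1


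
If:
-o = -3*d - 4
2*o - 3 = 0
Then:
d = -5/6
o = 3/2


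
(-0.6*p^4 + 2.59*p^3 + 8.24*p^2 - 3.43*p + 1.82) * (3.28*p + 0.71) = -1.968*p^5 + 8.0692*p^4 + 28.8661*p^3 - 5.4*p^2 + 3.5343*p + 1.2922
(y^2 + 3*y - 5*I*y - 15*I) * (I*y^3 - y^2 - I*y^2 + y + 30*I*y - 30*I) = I*y^5 + 4*y^4 + 2*I*y^4 + 8*y^3 + 32*I*y^3 + 138*y^2 + 70*I*y^2 + 300*y - 105*I*y - 450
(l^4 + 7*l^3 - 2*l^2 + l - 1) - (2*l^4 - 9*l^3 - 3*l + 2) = -l^4 + 16*l^3 - 2*l^2 + 4*l - 3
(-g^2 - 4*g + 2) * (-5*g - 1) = 5*g^3 + 21*g^2 - 6*g - 2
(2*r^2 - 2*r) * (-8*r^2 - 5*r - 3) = -16*r^4 + 6*r^3 + 4*r^2 + 6*r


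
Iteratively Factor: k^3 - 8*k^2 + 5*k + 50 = (k + 2)*(k^2 - 10*k + 25) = (k - 5)*(k + 2)*(k - 5)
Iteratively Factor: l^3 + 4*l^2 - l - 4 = (l - 1)*(l^2 + 5*l + 4) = (l - 1)*(l + 1)*(l + 4)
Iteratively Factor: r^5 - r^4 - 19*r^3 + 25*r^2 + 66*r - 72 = (r - 1)*(r^4 - 19*r^2 + 6*r + 72) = (r - 3)*(r - 1)*(r^3 + 3*r^2 - 10*r - 24) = (r - 3)^2*(r - 1)*(r^2 + 6*r + 8) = (r - 3)^2*(r - 1)*(r + 2)*(r + 4)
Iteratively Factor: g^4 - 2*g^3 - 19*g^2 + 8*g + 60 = (g - 2)*(g^3 - 19*g - 30) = (g - 2)*(g + 3)*(g^2 - 3*g - 10) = (g - 5)*(g - 2)*(g + 3)*(g + 2)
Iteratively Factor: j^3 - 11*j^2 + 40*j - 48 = (j - 3)*(j^2 - 8*j + 16) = (j - 4)*(j - 3)*(j - 4)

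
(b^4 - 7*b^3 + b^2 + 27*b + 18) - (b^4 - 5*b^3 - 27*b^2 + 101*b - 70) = -2*b^3 + 28*b^2 - 74*b + 88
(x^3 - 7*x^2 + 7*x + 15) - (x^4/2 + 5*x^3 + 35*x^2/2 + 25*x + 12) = -x^4/2 - 4*x^3 - 49*x^2/2 - 18*x + 3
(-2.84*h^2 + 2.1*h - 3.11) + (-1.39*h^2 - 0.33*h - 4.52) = -4.23*h^2 + 1.77*h - 7.63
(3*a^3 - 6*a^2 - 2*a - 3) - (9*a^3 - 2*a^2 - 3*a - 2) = -6*a^3 - 4*a^2 + a - 1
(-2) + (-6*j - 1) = -6*j - 3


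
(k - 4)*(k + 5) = k^2 + k - 20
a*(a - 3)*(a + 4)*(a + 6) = a^4 + 7*a^3 - 6*a^2 - 72*a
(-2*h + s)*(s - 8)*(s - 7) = -2*h*s^2 + 30*h*s - 112*h + s^3 - 15*s^2 + 56*s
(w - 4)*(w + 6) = w^2 + 2*w - 24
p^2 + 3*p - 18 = (p - 3)*(p + 6)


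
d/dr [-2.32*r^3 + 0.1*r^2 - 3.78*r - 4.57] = -6.96*r^2 + 0.2*r - 3.78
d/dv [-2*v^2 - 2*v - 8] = -4*v - 2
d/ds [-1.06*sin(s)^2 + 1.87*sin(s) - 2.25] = (1.87 - 2.12*sin(s))*cos(s)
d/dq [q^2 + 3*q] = 2*q + 3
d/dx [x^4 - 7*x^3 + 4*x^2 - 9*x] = 4*x^3 - 21*x^2 + 8*x - 9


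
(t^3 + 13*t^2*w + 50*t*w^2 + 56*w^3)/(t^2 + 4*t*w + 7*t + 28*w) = (t^2 + 9*t*w + 14*w^2)/(t + 7)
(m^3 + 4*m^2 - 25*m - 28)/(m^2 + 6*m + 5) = (m^2 + 3*m - 28)/(m + 5)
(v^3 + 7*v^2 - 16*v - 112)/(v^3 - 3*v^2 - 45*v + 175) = (v^2 - 16)/(v^2 - 10*v + 25)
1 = 1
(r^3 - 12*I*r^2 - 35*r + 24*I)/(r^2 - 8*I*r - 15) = (r^2 - 9*I*r - 8)/(r - 5*I)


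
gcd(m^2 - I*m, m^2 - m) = m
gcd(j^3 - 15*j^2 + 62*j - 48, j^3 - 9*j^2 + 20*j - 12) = j^2 - 7*j + 6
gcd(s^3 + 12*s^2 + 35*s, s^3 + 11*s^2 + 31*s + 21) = s + 7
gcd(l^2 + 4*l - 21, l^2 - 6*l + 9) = l - 3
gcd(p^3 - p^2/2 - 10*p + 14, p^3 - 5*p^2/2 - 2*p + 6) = p^2 - 4*p + 4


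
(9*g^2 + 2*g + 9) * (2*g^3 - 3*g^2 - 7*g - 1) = 18*g^5 - 23*g^4 - 51*g^3 - 50*g^2 - 65*g - 9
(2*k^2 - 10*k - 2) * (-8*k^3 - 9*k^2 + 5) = -16*k^5 + 62*k^4 + 106*k^3 + 28*k^2 - 50*k - 10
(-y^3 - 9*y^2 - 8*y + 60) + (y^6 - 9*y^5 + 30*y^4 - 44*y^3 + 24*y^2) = y^6 - 9*y^5 + 30*y^4 - 45*y^3 + 15*y^2 - 8*y + 60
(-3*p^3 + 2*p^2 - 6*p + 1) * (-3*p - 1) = 9*p^4 - 3*p^3 + 16*p^2 + 3*p - 1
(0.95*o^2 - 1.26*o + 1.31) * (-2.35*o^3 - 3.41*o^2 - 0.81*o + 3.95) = -2.2325*o^5 - 0.2785*o^4 + 0.4486*o^3 + 0.306*o^2 - 6.0381*o + 5.1745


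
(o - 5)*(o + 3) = o^2 - 2*o - 15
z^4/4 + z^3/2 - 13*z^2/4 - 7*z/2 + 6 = (z/4 + 1)*(z - 3)*(z - 1)*(z + 2)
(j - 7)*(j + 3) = j^2 - 4*j - 21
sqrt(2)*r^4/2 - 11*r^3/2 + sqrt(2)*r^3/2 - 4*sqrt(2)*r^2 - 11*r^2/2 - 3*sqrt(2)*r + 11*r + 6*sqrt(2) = (r - 1)*(r - 6*sqrt(2))*(r + sqrt(2)/2)*(sqrt(2)*r/2 + sqrt(2))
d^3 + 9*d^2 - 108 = (d - 3)*(d + 6)^2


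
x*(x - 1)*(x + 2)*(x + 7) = x^4 + 8*x^3 + 5*x^2 - 14*x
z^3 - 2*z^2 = z^2*(z - 2)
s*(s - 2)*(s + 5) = s^3 + 3*s^2 - 10*s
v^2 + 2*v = v*(v + 2)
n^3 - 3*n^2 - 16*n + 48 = (n - 4)*(n - 3)*(n + 4)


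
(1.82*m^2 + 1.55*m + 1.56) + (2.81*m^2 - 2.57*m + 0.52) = 4.63*m^2 - 1.02*m + 2.08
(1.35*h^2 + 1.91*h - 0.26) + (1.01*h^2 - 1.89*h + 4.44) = 2.36*h^2 + 0.02*h + 4.18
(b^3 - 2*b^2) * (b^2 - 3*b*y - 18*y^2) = b^5 - 3*b^4*y - 2*b^4 - 18*b^3*y^2 + 6*b^3*y + 36*b^2*y^2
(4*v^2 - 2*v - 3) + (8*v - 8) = 4*v^2 + 6*v - 11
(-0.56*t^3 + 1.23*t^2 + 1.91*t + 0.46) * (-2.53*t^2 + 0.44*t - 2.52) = 1.4168*t^5 - 3.3583*t^4 - 2.8799*t^3 - 3.423*t^2 - 4.6108*t - 1.1592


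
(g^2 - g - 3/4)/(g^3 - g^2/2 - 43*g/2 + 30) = (g + 1/2)/(g^2 + g - 20)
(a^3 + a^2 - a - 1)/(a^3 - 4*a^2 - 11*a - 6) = (a - 1)/(a - 6)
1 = 1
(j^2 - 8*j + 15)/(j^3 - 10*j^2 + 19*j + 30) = (j - 3)/(j^2 - 5*j - 6)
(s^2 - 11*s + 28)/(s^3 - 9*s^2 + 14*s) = (s - 4)/(s*(s - 2))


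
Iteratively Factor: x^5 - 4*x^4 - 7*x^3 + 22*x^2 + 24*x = (x)*(x^4 - 4*x^3 - 7*x^2 + 22*x + 24) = x*(x + 1)*(x^3 - 5*x^2 - 2*x + 24) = x*(x - 3)*(x + 1)*(x^2 - 2*x - 8) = x*(x - 4)*(x - 3)*(x + 1)*(x + 2)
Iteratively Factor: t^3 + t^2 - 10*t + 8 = (t - 1)*(t^2 + 2*t - 8) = (t - 2)*(t - 1)*(t + 4)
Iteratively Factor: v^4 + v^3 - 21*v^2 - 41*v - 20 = (v + 1)*(v^3 - 21*v - 20) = (v - 5)*(v + 1)*(v^2 + 5*v + 4) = (v - 5)*(v + 1)^2*(v + 4)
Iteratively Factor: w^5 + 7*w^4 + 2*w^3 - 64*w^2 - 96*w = (w + 4)*(w^4 + 3*w^3 - 10*w^2 - 24*w) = (w - 3)*(w + 4)*(w^3 + 6*w^2 + 8*w) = (w - 3)*(w + 2)*(w + 4)*(w^2 + 4*w) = (w - 3)*(w + 2)*(w + 4)^2*(w)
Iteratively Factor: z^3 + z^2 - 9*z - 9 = (z + 3)*(z^2 - 2*z - 3) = (z - 3)*(z + 3)*(z + 1)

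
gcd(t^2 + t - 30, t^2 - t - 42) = t + 6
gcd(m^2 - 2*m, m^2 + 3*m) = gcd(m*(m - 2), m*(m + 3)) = m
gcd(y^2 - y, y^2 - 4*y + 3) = y - 1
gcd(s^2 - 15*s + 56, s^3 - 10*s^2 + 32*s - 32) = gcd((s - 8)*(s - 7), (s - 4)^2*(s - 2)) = 1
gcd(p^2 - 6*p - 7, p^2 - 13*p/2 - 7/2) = p - 7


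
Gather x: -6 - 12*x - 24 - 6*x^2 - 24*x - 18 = -6*x^2 - 36*x - 48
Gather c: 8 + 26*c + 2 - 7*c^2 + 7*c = -7*c^2 + 33*c + 10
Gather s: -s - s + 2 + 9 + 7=18 - 2*s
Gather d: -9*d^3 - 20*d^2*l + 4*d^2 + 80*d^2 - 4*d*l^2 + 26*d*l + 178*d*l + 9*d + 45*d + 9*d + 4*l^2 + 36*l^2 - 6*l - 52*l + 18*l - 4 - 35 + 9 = -9*d^3 + d^2*(84 - 20*l) + d*(-4*l^2 + 204*l + 63) + 40*l^2 - 40*l - 30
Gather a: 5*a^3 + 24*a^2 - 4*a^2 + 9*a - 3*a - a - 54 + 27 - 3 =5*a^3 + 20*a^2 + 5*a - 30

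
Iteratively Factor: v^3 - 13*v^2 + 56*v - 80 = (v - 4)*(v^2 - 9*v + 20) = (v - 4)^2*(v - 5)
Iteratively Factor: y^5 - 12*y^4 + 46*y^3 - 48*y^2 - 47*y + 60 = (y - 4)*(y^4 - 8*y^3 + 14*y^2 + 8*y - 15) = (y - 5)*(y - 4)*(y^3 - 3*y^2 - y + 3) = (y - 5)*(y - 4)*(y - 3)*(y^2 - 1) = (y - 5)*(y - 4)*(y - 3)*(y - 1)*(y + 1)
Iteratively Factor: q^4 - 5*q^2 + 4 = (q + 2)*(q^3 - 2*q^2 - q + 2) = (q - 2)*(q + 2)*(q^2 - 1) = (q - 2)*(q + 1)*(q + 2)*(q - 1)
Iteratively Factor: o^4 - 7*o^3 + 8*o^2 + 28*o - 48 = (o - 2)*(o^3 - 5*o^2 - 2*o + 24) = (o - 2)*(o + 2)*(o^2 - 7*o + 12) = (o - 3)*(o - 2)*(o + 2)*(o - 4)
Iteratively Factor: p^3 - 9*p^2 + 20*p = (p - 4)*(p^2 - 5*p) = (p - 5)*(p - 4)*(p)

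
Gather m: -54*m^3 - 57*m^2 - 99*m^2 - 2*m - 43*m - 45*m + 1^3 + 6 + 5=-54*m^3 - 156*m^2 - 90*m + 12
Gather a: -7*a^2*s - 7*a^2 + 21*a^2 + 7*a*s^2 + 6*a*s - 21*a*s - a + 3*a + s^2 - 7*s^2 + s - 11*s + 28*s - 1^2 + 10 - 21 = a^2*(14 - 7*s) + a*(7*s^2 - 15*s + 2) - 6*s^2 + 18*s - 12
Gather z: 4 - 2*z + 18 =22 - 2*z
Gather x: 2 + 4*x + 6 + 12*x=16*x + 8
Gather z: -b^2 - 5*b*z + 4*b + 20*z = -b^2 + 4*b + z*(20 - 5*b)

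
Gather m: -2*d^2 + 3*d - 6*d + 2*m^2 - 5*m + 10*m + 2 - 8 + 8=-2*d^2 - 3*d + 2*m^2 + 5*m + 2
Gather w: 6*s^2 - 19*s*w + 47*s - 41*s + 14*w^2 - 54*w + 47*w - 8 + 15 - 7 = 6*s^2 + 6*s + 14*w^2 + w*(-19*s - 7)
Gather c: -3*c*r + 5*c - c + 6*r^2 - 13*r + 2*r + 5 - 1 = c*(4 - 3*r) + 6*r^2 - 11*r + 4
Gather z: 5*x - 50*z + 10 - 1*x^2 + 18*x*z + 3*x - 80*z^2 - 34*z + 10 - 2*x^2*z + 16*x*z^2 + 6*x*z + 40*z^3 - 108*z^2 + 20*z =-x^2 + 8*x + 40*z^3 + z^2*(16*x - 188) + z*(-2*x^2 + 24*x - 64) + 20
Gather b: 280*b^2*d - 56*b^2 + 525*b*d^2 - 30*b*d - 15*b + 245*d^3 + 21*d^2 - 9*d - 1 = b^2*(280*d - 56) + b*(525*d^2 - 30*d - 15) + 245*d^3 + 21*d^2 - 9*d - 1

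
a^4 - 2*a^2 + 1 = (a - 1)^2*(a + 1)^2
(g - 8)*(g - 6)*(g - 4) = g^3 - 18*g^2 + 104*g - 192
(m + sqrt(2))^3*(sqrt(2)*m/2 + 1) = sqrt(2)*m^4/2 + 4*m^3 + 6*sqrt(2)*m^2 + 8*m + 2*sqrt(2)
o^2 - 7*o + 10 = (o - 5)*(o - 2)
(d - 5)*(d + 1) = d^2 - 4*d - 5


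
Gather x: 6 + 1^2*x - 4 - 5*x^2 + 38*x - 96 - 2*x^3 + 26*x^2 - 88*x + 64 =-2*x^3 + 21*x^2 - 49*x - 30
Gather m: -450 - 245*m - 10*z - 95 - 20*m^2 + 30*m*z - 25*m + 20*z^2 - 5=-20*m^2 + m*(30*z - 270) + 20*z^2 - 10*z - 550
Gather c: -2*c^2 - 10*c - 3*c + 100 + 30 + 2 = -2*c^2 - 13*c + 132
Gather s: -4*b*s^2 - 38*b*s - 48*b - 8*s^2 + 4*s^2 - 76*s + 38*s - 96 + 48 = -48*b + s^2*(-4*b - 4) + s*(-38*b - 38) - 48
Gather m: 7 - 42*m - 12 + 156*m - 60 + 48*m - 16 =162*m - 81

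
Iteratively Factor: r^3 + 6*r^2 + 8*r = (r + 2)*(r^2 + 4*r) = r*(r + 2)*(r + 4)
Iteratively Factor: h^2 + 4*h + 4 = (h + 2)*(h + 2)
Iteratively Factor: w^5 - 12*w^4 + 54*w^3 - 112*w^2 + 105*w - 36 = (w - 3)*(w^4 - 9*w^3 + 27*w^2 - 31*w + 12) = (w - 4)*(w - 3)*(w^3 - 5*w^2 + 7*w - 3) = (w - 4)*(w - 3)*(w - 1)*(w^2 - 4*w + 3) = (w - 4)*(w - 3)^2*(w - 1)*(w - 1)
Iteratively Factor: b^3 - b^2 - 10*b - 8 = (b + 1)*(b^2 - 2*b - 8) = (b + 1)*(b + 2)*(b - 4)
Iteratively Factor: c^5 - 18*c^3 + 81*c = (c - 3)*(c^4 + 3*c^3 - 9*c^2 - 27*c) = (c - 3)*(c + 3)*(c^3 - 9*c) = (c - 3)^2*(c + 3)*(c^2 + 3*c) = c*(c - 3)^2*(c + 3)*(c + 3)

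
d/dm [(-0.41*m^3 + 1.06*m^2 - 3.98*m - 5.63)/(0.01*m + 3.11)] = (-0.0082*m^3 - 3.8147*m^2 + 6.5932*m - 12.3215)/(0.0001*m^2 + 0.0622*m + 9.6721)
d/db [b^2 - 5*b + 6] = 2*b - 5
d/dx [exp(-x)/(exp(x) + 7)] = (-2*exp(x) - 7)*exp(-x)/(exp(2*x) + 14*exp(x) + 49)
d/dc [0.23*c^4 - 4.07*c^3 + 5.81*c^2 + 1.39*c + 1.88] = 0.92*c^3 - 12.21*c^2 + 11.62*c + 1.39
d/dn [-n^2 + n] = 1 - 2*n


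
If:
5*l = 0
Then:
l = 0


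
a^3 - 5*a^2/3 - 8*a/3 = a*(a - 8/3)*(a + 1)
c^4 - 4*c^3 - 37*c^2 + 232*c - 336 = (c - 4)^2*(c - 3)*(c + 7)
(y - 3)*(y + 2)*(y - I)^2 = y^4 - y^3 - 2*I*y^3 - 7*y^2 + 2*I*y^2 + y + 12*I*y + 6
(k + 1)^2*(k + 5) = k^3 + 7*k^2 + 11*k + 5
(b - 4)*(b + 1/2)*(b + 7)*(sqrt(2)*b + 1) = sqrt(2)*b^4 + b^3 + 7*sqrt(2)*b^3/2 - 53*sqrt(2)*b^2/2 + 7*b^2/2 - 53*b/2 - 14*sqrt(2)*b - 14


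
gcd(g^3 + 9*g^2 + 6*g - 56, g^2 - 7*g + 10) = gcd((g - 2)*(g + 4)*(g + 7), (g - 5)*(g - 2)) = g - 2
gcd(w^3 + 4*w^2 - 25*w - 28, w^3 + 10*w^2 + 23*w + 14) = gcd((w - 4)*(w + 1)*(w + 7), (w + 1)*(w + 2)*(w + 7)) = w^2 + 8*w + 7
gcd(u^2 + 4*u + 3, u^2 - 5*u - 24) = u + 3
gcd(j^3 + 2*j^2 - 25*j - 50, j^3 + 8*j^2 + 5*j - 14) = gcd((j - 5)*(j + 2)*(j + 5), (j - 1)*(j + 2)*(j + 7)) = j + 2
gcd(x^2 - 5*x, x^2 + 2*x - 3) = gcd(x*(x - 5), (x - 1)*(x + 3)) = 1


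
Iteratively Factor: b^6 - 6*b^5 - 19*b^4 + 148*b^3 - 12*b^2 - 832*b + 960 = (b + 4)*(b^5 - 10*b^4 + 21*b^3 + 64*b^2 - 268*b + 240) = (b - 5)*(b + 4)*(b^4 - 5*b^3 - 4*b^2 + 44*b - 48) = (b - 5)*(b - 2)*(b + 4)*(b^3 - 3*b^2 - 10*b + 24) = (b - 5)*(b - 4)*(b - 2)*(b + 4)*(b^2 + b - 6) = (b - 5)*(b - 4)*(b - 2)*(b + 3)*(b + 4)*(b - 2)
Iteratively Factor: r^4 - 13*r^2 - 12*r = (r - 4)*(r^3 + 4*r^2 + 3*r) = (r - 4)*(r + 1)*(r^2 + 3*r) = r*(r - 4)*(r + 1)*(r + 3)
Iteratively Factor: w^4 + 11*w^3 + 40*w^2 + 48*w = (w + 3)*(w^3 + 8*w^2 + 16*w) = (w + 3)*(w + 4)*(w^2 + 4*w) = w*(w + 3)*(w + 4)*(w + 4)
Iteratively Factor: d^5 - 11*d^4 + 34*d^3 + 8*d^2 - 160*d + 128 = (d + 2)*(d^4 - 13*d^3 + 60*d^2 - 112*d + 64) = (d - 4)*(d + 2)*(d^3 - 9*d^2 + 24*d - 16) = (d - 4)^2*(d + 2)*(d^2 - 5*d + 4) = (d - 4)^2*(d - 1)*(d + 2)*(d - 4)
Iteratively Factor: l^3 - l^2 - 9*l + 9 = (l + 3)*(l^2 - 4*l + 3) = (l - 3)*(l + 3)*(l - 1)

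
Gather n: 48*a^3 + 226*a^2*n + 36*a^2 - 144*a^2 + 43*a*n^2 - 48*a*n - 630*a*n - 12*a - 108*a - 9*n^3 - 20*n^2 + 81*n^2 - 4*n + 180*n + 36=48*a^3 - 108*a^2 - 120*a - 9*n^3 + n^2*(43*a + 61) + n*(226*a^2 - 678*a + 176) + 36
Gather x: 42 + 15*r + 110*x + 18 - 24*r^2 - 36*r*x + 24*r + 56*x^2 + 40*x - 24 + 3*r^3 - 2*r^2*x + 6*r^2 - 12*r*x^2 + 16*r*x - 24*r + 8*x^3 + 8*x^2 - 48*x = 3*r^3 - 18*r^2 + 15*r + 8*x^3 + x^2*(64 - 12*r) + x*(-2*r^2 - 20*r + 102) + 36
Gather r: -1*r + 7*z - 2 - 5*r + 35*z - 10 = -6*r + 42*z - 12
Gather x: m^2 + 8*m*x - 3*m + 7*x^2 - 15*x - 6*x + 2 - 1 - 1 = m^2 - 3*m + 7*x^2 + x*(8*m - 21)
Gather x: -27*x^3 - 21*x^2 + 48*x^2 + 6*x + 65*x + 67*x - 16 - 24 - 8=-27*x^3 + 27*x^2 + 138*x - 48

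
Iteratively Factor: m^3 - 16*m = (m + 4)*(m^2 - 4*m) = m*(m + 4)*(m - 4)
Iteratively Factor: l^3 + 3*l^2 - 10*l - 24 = (l + 4)*(l^2 - l - 6) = (l + 2)*(l + 4)*(l - 3)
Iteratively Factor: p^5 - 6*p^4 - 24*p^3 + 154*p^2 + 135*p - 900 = (p - 5)*(p^4 - p^3 - 29*p^2 + 9*p + 180) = (p - 5)^2*(p^3 + 4*p^2 - 9*p - 36) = (p - 5)^2*(p - 3)*(p^2 + 7*p + 12) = (p - 5)^2*(p - 3)*(p + 4)*(p + 3)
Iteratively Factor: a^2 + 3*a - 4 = (a + 4)*(a - 1)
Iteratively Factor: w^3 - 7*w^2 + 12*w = (w)*(w^2 - 7*w + 12) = w*(w - 4)*(w - 3)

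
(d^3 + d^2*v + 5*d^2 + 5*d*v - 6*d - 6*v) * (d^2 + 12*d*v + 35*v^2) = d^5 + 13*d^4*v + 5*d^4 + 47*d^3*v^2 + 65*d^3*v - 6*d^3 + 35*d^2*v^3 + 235*d^2*v^2 - 78*d^2*v + 175*d*v^3 - 282*d*v^2 - 210*v^3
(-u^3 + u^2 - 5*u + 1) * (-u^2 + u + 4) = u^5 - 2*u^4 + 2*u^3 - 2*u^2 - 19*u + 4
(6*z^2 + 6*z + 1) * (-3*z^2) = -18*z^4 - 18*z^3 - 3*z^2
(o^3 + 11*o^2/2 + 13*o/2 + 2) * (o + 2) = o^4 + 15*o^3/2 + 35*o^2/2 + 15*o + 4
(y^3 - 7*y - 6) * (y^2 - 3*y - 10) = y^5 - 3*y^4 - 17*y^3 + 15*y^2 + 88*y + 60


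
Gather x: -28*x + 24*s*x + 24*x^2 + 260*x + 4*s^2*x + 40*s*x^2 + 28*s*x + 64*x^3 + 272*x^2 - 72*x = 64*x^3 + x^2*(40*s + 296) + x*(4*s^2 + 52*s + 160)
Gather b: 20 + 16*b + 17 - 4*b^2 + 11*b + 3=-4*b^2 + 27*b + 40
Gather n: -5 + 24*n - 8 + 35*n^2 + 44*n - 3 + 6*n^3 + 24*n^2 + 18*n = 6*n^3 + 59*n^2 + 86*n - 16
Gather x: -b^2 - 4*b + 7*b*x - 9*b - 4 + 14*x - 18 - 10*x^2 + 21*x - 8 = -b^2 - 13*b - 10*x^2 + x*(7*b + 35) - 30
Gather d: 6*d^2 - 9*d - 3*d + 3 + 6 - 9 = 6*d^2 - 12*d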